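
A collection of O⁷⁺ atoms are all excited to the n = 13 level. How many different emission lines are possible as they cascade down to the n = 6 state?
28

The electron can occupy levels n = 6, 7, ..., 13 during de-excitation — that is m = 13 - 6 + 1 = 8 distinct levels.

The number of distinct spectral lines equals the number of ways to choose 2 of these m levels (each pair gives one possible emission transition):

Number of lines = m(m-1)/2 = 8×7/2 = 28

These correspond to all possible transitions between the 8 levels:
13 → 12, 13 → 11, 13 → 10, 13 → 9, 13 → 8, 13 → 7, 13 → 6, 12 → 11...

Each transition produces a photon with a unique energy (and thus wavelength). This count does not depend on Z.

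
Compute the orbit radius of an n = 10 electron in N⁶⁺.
0.7560 nm (or 7.5597 Å)

The Bohr radius formula is:
r_n = n² a₀ / Z

where a₀ = 0.0529177 nm is the Bohr radius.

For N⁶⁺ (Z = 7) at n = 10:
r_10 = 10² × 0.0529177 nm / 7
r_10 = 100 × 0.0529177 nm / 7
r_10 = 5.29177 nm / 7
r_10 = 0.7560 nm

The electron orbits at approximately 0.7560 nm from the nucleus.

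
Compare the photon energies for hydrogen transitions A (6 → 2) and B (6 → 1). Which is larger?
6 → 1

Calculate the energy for each transition:

Transition 6 → 2:
ΔE₁ = |E_2 - E_6| = |-13.6057/2² - (-13.6057/6²)|
ΔE₁ = |-3.4014250000 - (-0.3779361111)| = 3.0234889 eV

Transition 6 → 1:
ΔE₂ = |E_1 - E_6| = |-13.6057/1² - (-13.6057/6²)|
ΔE₂ = |-13.6057000000 - (-0.3779361111)| = 13.2277639 eV

Since 13.2277639 eV > 3.0234889 eV, the transition 6 → 1 emits the more energetic photon.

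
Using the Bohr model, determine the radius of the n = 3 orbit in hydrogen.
0.47626 nm (or 4.76259 Å)

The Bohr radius formula is:
r_n = n² a₀ / Z

where a₀ = 0.05291772 nm is the Bohr radius.

For H (Z = 1) at n = 3:
r_3 = 3² × 0.05291772 nm / 1
r_3 = 9 × 0.05291772 nm / 1
r_3 = 0.476259 nm / 1
r_3 = 0.47626 nm

The electron orbits at approximately 0.47626 nm from the nucleus.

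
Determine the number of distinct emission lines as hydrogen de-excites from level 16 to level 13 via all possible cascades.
6

The electron can occupy levels n = 13, 14, ..., 16 during de-excitation — that is m = 16 - 13 + 1 = 4 distinct levels.

The number of distinct spectral lines equals the number of ways to choose 2 of these m levels (each pair gives one possible emission transition):

Number of lines = m(m-1)/2 = 4×3/2 = 6

These correspond to all possible transitions between the 4 levels:
16 → 15, 16 → 14, 16 → 13, 15 → 14, 15 → 13, 14 → 13

Each transition produces a photon with a unique energy (and thus wavelength). This count does not depend on Z.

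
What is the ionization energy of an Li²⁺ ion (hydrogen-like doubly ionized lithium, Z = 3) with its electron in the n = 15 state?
0.54 eV

The ionization energy is the energy needed to remove the electron completely (n → ∞).

For a hydrogen-like ion with Z = 3, E_n = -13.6057 Z² / n² eV.

At n = 15: E_15 = -13.6057 × 3² / 15² = -0.54423 eV
At n = ∞: E_∞ = 0 eV

Ionization energy = E_∞ - E_15 = 0 - (-0.54423) = 0.54423 eV
Ionization energy ≈ 0.54 eV

This is also called the binding energy of the electron in state n = 15.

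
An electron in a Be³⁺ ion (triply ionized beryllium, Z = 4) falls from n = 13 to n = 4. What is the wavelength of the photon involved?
100.656 nm

First, find the transition energy using E_n = -13.6057 Z² / n² eV:
E_13 = -13.6057 × 4² / 13² = -1.288114 eV
E_4 = -13.6057 × 4² / 4² = -13.605700 eV

Photon energy: |ΔE| = |E_4 - E_13| = 12.317586 eV

Convert to wavelength using E = hc/λ with hc = 1239.84 eV·nm:
λ = hc/E = 1239.84 eV·nm / 12.317586 eV
λ = 100.656 nm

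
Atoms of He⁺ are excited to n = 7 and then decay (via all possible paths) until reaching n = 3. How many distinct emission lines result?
10

The electron can occupy levels n = 3, 4, ..., 7 during de-excitation — that is m = 7 - 3 + 1 = 5 distinct levels.

The number of distinct spectral lines equals the number of ways to choose 2 of these m levels (each pair gives one possible emission transition):

Number of lines = m(m-1)/2 = 5×4/2 = 10

These correspond to all possible transitions between the 5 levels:
7 → 6, 7 → 5, 7 → 4, 7 → 3, 6 → 5, 6 → 4, 6 → 3, 5 → 4...

Each transition produces a photon with a unique energy (and thus wavelength). This count does not depend on Z.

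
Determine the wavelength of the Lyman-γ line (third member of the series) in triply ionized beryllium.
6.07510 nm

The lines of a series are numbered from the longest wavelength (smallest ΔE) outward; the third line is the transition from n = n_f + 3 to n_f.
The Lyman series has all transitions ending at n_f = 1.

For Be³⁺ (Z = 4), the third line (γ-line) is the jump from n = 4 to n = 1:
E_4 = -13.6057 × 4² / 4² = -13.6057000 eV
E_1 = -13.6057 × 4² / 1² = -217.6912000 eV
ΔE = E_4 - E_1 = 204.0855000 eV

λ = hc/E = 1239.84 eV·nm / 204.0855000 eV
λ = 6.07510 nm

This is the γ-line of the Lyman series in Be³⁺.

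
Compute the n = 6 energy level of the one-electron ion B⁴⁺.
-9.44840 eV

For hydrogen-like ions, the energy levels scale with Z²:
E_n = -13.6057 Z² / n² eV

For B⁴⁺ (Z = 5) at n = 6:
E_6 = -13.6057 × 5² / 6²
E_6 = -13.6057 × 25 / 36
E_6 = -340.1425 / 36
E_6 = -9.44840 eV

The energy is 25 times more negative than hydrogen at the same n due to the stronger nuclear charge.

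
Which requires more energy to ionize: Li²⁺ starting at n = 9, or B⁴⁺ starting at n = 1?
B⁴⁺ at n = 1 (E = -340.143 eV)

Using E_n = -13.6057 Z² / n² eV:

Li²⁺ (Z = 3) at n = 9:
E = -13.6057 × 3² / 9² = -13.6057 × 9 / 81 = -1.511744 eV

B⁴⁺ (Z = 5) at n = 1:
E = -13.6057 × 5² / 1² = -13.6057 × 25 / 1 = -340.142500 eV

Since -340.142500 eV < -1.511744 eV,
B⁴⁺ at n = 1 is more tightly bound (requires more energy to ionize).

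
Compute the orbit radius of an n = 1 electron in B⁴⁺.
0.010584 nm (or 0.105835 Å)

The Bohr radius formula is:
r_n = n² a₀ / Z

where a₀ = 0.052917721 nm is the Bohr radius.

For B⁴⁺ (Z = 5) at n = 1:
r_1 = 1² × 0.052917721 nm / 5
r_1 = 1 × 0.052917721 nm / 5
r_1 = 0.0529177 nm / 5
r_1 = 0.010584 nm

The electron orbits at approximately 0.010584 nm from the nucleus.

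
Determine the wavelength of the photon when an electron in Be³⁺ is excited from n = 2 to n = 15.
23.1940 nm

First, find the transition energy using E_n = -13.6057 Z² / n² eV:
E_2 = -13.6057 × 4² / 2² = -54.422800 eV
E_15 = -13.6057 × 4² / 15² = -0.967516 eV

Photon energy: |ΔE| = |E_15 - E_2| = 53.455284 eV

Convert to wavelength using E = hc/λ with hc = 1239.84 eV·nm:
λ = hc/E = 1239.84 eV·nm / 53.455284 eV
λ = 23.1940 nm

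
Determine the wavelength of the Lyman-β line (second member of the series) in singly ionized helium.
25.6293 nm

The lines of a series are numbered from the longest wavelength (smallest ΔE) outward; the second line is the transition from n = n_f + 2 to n_f.
The Lyman series has all transitions ending at n_f = 1.

For He⁺ (Z = 2), the second line (β-line) is the jump from n = 3 to n = 1:
E_3 = -13.6057 × 2² / 3² = -6.046978 eV
E_1 = -13.6057 × 2² / 1² = -54.422800 eV
ΔE = E_3 - E_1 = 48.375822 eV

λ = hc/E = 1239.84 eV·nm / 48.375822 eV
λ = 25.6293 nm

This is the β-line of the Lyman series in He⁺.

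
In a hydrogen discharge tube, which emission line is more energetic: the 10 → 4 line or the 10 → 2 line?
10 → 2

Calculate the energy for each transition:

Transition 10 → 4:
ΔE₁ = |E_4 - E_10| = |-13.6057/4² - (-13.6057/10²)|
ΔE₁ = |-0.850356250 - (-0.136057000)| = 0.714299 eV

Transition 10 → 2:
ΔE₂ = |E_2 - E_10| = |-13.6057/2² - (-13.6057/10²)|
ΔE₂ = |-3.401425000 - (-0.136057000)| = 3.265368 eV

Since 3.265368 eV > 0.714299 eV, the transition 10 → 2 emits the more energetic photon.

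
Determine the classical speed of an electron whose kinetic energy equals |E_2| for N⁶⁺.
7.66e+06 m/s (or 2.55% of c)

The binding energy at n = 2 for N⁶⁺ is:
E_2 = -13.6057 × 7²/2² = -166.6698 eV
|E_2| = 166.6698 eV

Convert to Joules:
KE = 166.6698 eV × (1.602177 × 10⁻¹⁹ J/eV) = 2.6703e-17 J

Using KE = ½mv²:
v = √(2·KE/m_e)
v = √(2 × 2.6703e-17 J / 9.10938 × 10⁻³¹ kg)
v = 7.66e+06 m/s

This is approximately 2.55% the speed of light.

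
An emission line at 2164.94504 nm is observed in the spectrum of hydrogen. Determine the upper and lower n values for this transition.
n = 7 → n = 4

First, find the photon energy from the wavelength (hc = 1239.84 eV·nm):
E = hc/λ = 1239.84 eV·nm / 2164.94504 nm = 0.57268890 eV

The energy levels of hydrogen satisfy E_n = -13.6057 / n² eV, so an emission n_i → n_f releases
ΔE = 13.6057 × (1/n_f² − 1/n_i²) eV.

Setting ΔE equal to the photon energy:
1/n_f² − 1/n_i² = 0.57268890 / 13.6057 = 0.042091837

Since 1/n_i² must be positive, we need 1/n_f² > 0.042091837, i.e. n_f ≤ 4. For each allowed n_f, solve n_i = (1/n_f² − 0.042091837)^(−1/2) and check whether it is a whole number:
  n_f = 1: 1/n_i² = 1.000000000 − 0.042091837 = 0.957908163 → n_i = 1.022  (not an integer) ✗
  n_f = 2: 1/n_i² = 0.250000000 − 0.042091837 = 0.207908163 → n_i = 2.193  (not an integer) ✗
  n_f = 3: 1/n_i² = 0.111111111 − 0.042091837 = 0.069019274 → n_i = 3.806  (not an integer) ✗
  n_f = 4: 1/n_i² = 0.062500000 − 0.042091837 = 0.020408163 → n_i = 7.000  → integer, n_i = 7 ✓

Only n_f = 4 gives an integer upper level, n_i = 7.

The transition is from n = 7 to n = 4 (emission).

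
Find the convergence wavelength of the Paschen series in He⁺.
205.034655 nm

The series limit corresponds to the transition from n = ∞ to n = 3.
This is the highest energy (shortest wavelength) transition in the Paschen series.

E_∞ = 0 eV
E_3 = -13.6057 × 2² / 3² = -6.0469777778 eV

Energy at series limit:
ΔE = E_∞ - E_3 = 0 - (-6.0469777778) = 6.0469777778 eV
λ = hc/E = 1239.84 eV·nm / 6.0469777778 eV = 205.034655 nm

This energy equals the ionization energy from the n = 3 state of He⁺.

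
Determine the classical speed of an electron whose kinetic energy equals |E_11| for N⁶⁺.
1.392e+06 m/s (or 0.464% of c)

The binding energy at n = 11 for N⁶⁺ is:
E_11 = -13.6057 × 7²/11² = -5.509746 eV
|E_11| = 5.509746 eV

Convert to Joules:
KE = 5.509746 eV × (1.602177 × 10⁻¹⁹ J/eV) = 8.82759e-19 J

Using KE = ½mv²:
v = √(2·KE/m_e)
v = √(2 × 8.82759e-19 J / 9.10938 × 10⁻³¹ kg)
v = 1.392e+06 m/s

This is approximately 0.464% the speed of light.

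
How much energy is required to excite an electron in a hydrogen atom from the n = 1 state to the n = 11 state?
13.49326 eV

The energy levels of a hydrogen-like atom are E_n = -13.6057 eV / n².

Energy at n = 1: E_1 = -13.6057 / 1² = -13.60570000 eV
Energy at n = 11: E_11 = -13.6057 / 11² = -0.11244380 eV

The excitation energy is the difference:
ΔE = E_11 - E_1
ΔE = -0.11244380 - (-13.60570000)
ΔE = 13.49326 eV

Since this is positive, energy must be absorbed (photon absorption).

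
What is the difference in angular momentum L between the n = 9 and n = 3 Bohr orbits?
6.3274e-34 J·s (or 6ℏ)

In the Bohr model, L_n = nℏ where ℏ = 1.054572e-34 J·s.

L_9 = 9ℏ = 9.491148e-34 J·s
L_3 = 3ℏ = 3.163716e-34 J·s

ΔL = L_9 - L_3 = (9 - 3)ℏ = 6ℏ
ΔL = 6 × 1.054572e-34 J·s = 6.3274e-34 J·s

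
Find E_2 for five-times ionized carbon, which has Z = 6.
-122.451300 eV

For hydrogen-like ions, the energy levels scale with Z²:
E_n = -13.6057 Z² / n² eV

For C⁵⁺ (Z = 6) at n = 2:
E_2 = -13.6057 × 6² / 2²
E_2 = -13.6057 × 36 / 4
E_2 = -489.8052 / 4
E_2 = -122.451300 eV

The energy is 36 times more negative than hydrogen at the same n due to the stronger nuclear charge.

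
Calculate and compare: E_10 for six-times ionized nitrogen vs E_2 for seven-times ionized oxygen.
O⁷⁺ at n = 2 (E = -217.691200 eV)

Using E_n = -13.6057 Z² / n² eV:

N⁶⁺ (Z = 7) at n = 10:
E = -13.6057 × 7² / 10² = -13.6057 × 49 / 100 = -6.666793000 eV

O⁷⁺ (Z = 8) at n = 2:
E = -13.6057 × 8² / 2² = -13.6057 × 64 / 4 = -217.691200000 eV

Since -217.691200000 eV < -6.666793000 eV,
O⁷⁺ at n = 2 is more tightly bound (requires more energy to ionize).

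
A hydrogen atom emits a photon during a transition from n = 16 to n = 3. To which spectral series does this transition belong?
Paschen series

The spectral series in hydrogen are named based on the final (lower) energy level:
- Lyman series: n_final = 1 (ultraviolet)
- Balmer series: n_final = 2 (visible/near-UV)
- Paschen series: n_final = 3 (infrared)
- Brackett series: n_final = 4 (infrared)
- Pfund series: n_final = 5 (far infrared)

Since this transition ends at n = 3, it belongs to the Paschen series.

For reference, this 16 → 3 line has photon energy
ΔE = 13.6057 eV × (1/3² - 1/16²) = 1.4585971788 eV,
corresponding to wavelength λ = hc/ΔE = 1239.84 eV·nm / 1.4585971788 eV = 850.022212 nm in the infrared region.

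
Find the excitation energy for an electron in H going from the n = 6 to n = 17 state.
0.3309 eV

The energy levels of a hydrogen-like atom are E_n = -13.6057 eV / n².

Energy at n = 6: E_6 = -13.6057 / 6² = -0.3779361 eV
Energy at n = 17: E_17 = -13.6057 / 17² = -0.0470785 eV

The excitation energy is the difference:
ΔE = E_17 - E_6
ΔE = -0.0470785 - (-0.3779361)
ΔE = 0.3309 eV

Since this is positive, energy must be absorbed (photon absorption).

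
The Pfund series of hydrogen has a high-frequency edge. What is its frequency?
1.3159e+14 Hz

The series limit corresponds to the transition from n = ∞ to n = 5.
This is the highest energy (shortest wavelength) transition in the Pfund series.

E_∞ = 0 eV
E_5 = -13.6057 / 5² = -0.54422800 eV

Energy at series limit:
ΔE = E_∞ - E_5 = 0 - (-0.54422800) = 0.54422800 eV
E = 0.54422800 eV × (1.602177 × 10⁻¹⁹ J/eV) = 8.719496e-20 J
f = E/h = 8.719496e-20 J / (6.62607 × 10⁻³⁴ J·s) = 1.3159e+14 Hz

This energy equals the ionization energy from the n = 5 state of hydrogen.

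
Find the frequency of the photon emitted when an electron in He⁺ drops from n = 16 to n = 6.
3.14e+14 Hz

First, find the transition energy:
E_16 = -13.6057 × 2² / 16² = -0.21258906 eV
E_6 = -13.6057 × 2² / 6² = -1.51174444 eV
|ΔE| = |E_6 - E_16| = 1.29915538 eV

Convert to Joules: E = 1.29915538 eV × (1.602177 × 10⁻¹⁹ J/eV) = 2.0815e-19 J

Using E = hf:
f = E/h = 2.0815e-19 J / (6.62607 × 10⁻³⁴ J·s)
f = 3.14e+14 Hz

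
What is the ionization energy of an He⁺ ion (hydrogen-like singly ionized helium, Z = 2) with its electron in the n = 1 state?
54.42280 eV

The ionization energy is the energy needed to remove the electron completely (n → ∞).

For a hydrogen-like ion with Z = 2, E_n = -13.6057 Z² / n² eV.

At n = 1: E_1 = -13.6057 × 2² / 1² = -54.42280000 eV
At n = ∞: E_∞ = 0 eV

Ionization energy = E_∞ - E_1 = 0 - (-54.42280000) = 54.42280000 eV
Ionization energy ≈ 54.42280 eV

This is also called the binding energy of the electron in state n = 1.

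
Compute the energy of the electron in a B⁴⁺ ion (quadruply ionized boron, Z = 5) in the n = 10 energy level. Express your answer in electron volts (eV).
-3.40143 eV

The energy levels of a hydrogen-like atom are given by:
E_n = -13.6057 Z² / n² eV  (with Z = 5 for B⁴⁺)

For n = 10:
E_10 = -13.6057 × 5² / 10²
E_10 = -13.6057 × 25 / 100
E_10 = -3.40143 eV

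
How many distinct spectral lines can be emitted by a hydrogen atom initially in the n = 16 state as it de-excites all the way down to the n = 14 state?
3

The electron can occupy levels n = 14, 15, ..., 16 during de-excitation — that is m = 16 - 14 + 1 = 3 distinct levels.

The number of distinct spectral lines equals the number of ways to choose 2 of these m levels (each pair gives one possible emission transition):

Number of lines = m(m-1)/2 = 3×2/2 = 3

These correspond to all possible transitions between the 3 levels:
16 → 15, 16 → 14, 15 → 14

Each transition produces a photon with a unique energy (and thus wavelength). This count does not depend on Z.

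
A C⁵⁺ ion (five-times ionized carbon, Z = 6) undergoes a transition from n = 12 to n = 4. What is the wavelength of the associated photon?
45.56326 nm

First, find the transition energy using E_n = -13.6057 Z² / n² eV:
E_12 = -13.6057 × 6² / 12² = -3.4014250 eV
E_4 = -13.6057 × 6² / 4² = -30.6128250 eV

Photon energy: |ΔE| = |E_4 - E_12| = 27.2114000 eV

Convert to wavelength using E = hc/λ with hc = 1239.84 eV·nm:
λ = hc/E = 1239.84 eV·nm / 27.2114000 eV
λ = 45.56326 nm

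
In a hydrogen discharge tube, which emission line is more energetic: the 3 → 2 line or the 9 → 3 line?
3 → 2

Calculate the energy for each transition:

Transition 3 → 2:
ΔE₁ = |E_2 - E_3| = |-13.6057/2² - (-13.6057/3²)|
ΔE₁ = |-3.401425000000 - (-1.511744444444)| = 1.889680556 eV

Transition 9 → 3:
ΔE₂ = |E_3 - E_9| = |-13.6057/3² - (-13.6057/9²)|
ΔE₂ = |-1.511744444444 - (-0.167971604938)| = 1.343772840 eV

Since 1.889680556 eV > 1.343772840 eV, the transition 3 → 2 emits the more energetic photon.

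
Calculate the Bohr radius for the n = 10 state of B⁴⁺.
1.0584 nm (or 10.5835 Å)

The Bohr radius formula is:
r_n = n² a₀ / Z

where a₀ = 0.0529177 nm is the Bohr radius.

For B⁴⁺ (Z = 5) at n = 10:
r_10 = 10² × 0.0529177 nm / 5
r_10 = 100 × 0.0529177 nm / 5
r_10 = 5.29177 nm / 5
r_10 = 1.0584 nm

The electron orbits at approximately 1.0584 nm from the nucleus.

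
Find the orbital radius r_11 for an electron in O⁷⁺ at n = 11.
0.8004 nm (or 8.0038 Å)

The Bohr radius formula is:
r_n = n² a₀ / Z

where a₀ = 0.0529177 nm is the Bohr radius.

For O⁷⁺ (Z = 8) at n = 11:
r_11 = 11² × 0.0529177 nm / 8
r_11 = 121 × 0.0529177 nm / 8
r_11 = 6.40304 nm / 8
r_11 = 0.8004 nm

The electron orbits at approximately 0.8004 nm from the nucleus.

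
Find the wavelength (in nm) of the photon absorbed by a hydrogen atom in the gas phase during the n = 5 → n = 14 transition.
2611.22757 nm

First, find the transition energy using E_n = -13.6057 / n² eV:
E_5 = -13.6057 / 5² = -0.54422800000 eV
E_14 = -13.6057 / 14² = -0.06941683673 eV

Photon energy: |ΔE| = |E_14 - E_5| = 0.47481116327 eV

Convert to wavelength using E = hc/λ with hc = 1239.84 eV·nm:
λ = hc/E = 1239.84 eV·nm / 0.47481116327 eV
λ = 2611.22757 nm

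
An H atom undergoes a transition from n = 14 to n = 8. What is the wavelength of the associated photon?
8659.78 nm

First, find the transition energy using E_n = -13.6057 / n² eV:
E_14 = -13.6057 / 14² = -0.06941684 eV
E_8 = -13.6057 / 8² = -0.21258906 eV

Photon energy: |ΔE| = |E_8 - E_14| = 0.14317222 eV

Convert to wavelength using E = hc/λ with hc = 1239.84 eV·nm:
λ = hc/E = 1239.84 eV·nm / 0.14317222 eV
λ = 8659.78 nm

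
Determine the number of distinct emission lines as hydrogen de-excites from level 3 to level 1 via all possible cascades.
3

The electron can occupy levels n = 1, 2, ..., 3 during de-excitation — that is m = 3 - 1 + 1 = 3 distinct levels.

The number of distinct spectral lines equals the number of ways to choose 2 of these m levels (each pair gives one possible emission transition):

Number of lines = m(m-1)/2 = 3×2/2 = 3

These correspond to all possible transitions between the 3 levels:
3 → 2, 3 → 1, 2 → 1

Each transition produces a photon with a unique energy (and thus wavelength). This count does not depend on Z.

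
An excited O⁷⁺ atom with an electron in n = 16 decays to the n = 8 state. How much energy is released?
10.2043 eV

The energy levels are E_n = -13.6057 Z² eV / n².

Energy at n = 16: E_16 = -13.6057 × 8² / 16² = -3.4014250 eV
Energy at n = 8: E_8 = -13.6057 × 8² / 8² = -13.6057000 eV

For emission (electron falling to lower state), the photon energy is:
E_photon = E_16 - E_8 = |-3.4014250 - (-13.6057000)|
E_photon = 10.2043 eV

This energy is carried away by the emitted photon.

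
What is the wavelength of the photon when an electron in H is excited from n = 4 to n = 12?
1640.27724 nm

First, find the transition energy using E_n = -13.6057 / n² eV:
E_4 = -13.6057 / 4² = -0.85035625000 eV
E_12 = -13.6057 / 12² = -0.09448402778 eV

Photon energy: |ΔE| = |E_12 - E_4| = 0.75587222222 eV

Convert to wavelength using E = hc/λ with hc = 1239.84 eV·nm:
λ = hc/E = 1239.84 eV·nm / 0.75587222222 eV
λ = 1640.27724 nm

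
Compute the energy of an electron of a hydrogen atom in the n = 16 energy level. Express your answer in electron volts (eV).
-0.053 eV

The energy levels of a hydrogen-like atom are given by:
E_n = -13.6057 eV / n²

For n = 16:
E_16 = -13.6057 eV / 16²
E_16 = -13.6057 eV / 256
E_16 = -0.053 eV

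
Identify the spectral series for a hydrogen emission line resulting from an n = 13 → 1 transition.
Lyman series

The spectral series in hydrogen are named based on the final (lower) energy level:
- Lyman series: n_final = 1 (ultraviolet)
- Balmer series: n_final = 2 (visible/near-UV)
- Paschen series: n_final = 3 (infrared)
- Brackett series: n_final = 4 (infrared)
- Pfund series: n_final = 5 (far infrared)

Since this transition ends at n = 1, it belongs to the Lyman series.

For reference, this 13 → 1 line has photon energy
ΔE = 13.6057 eV × (1/1² - 1/13²) = 13.5251929 eV,
corresponding to wavelength λ = hc/ΔE = 1239.84 eV·nm / 13.5251929 eV = 91.66893 nm in the ultraviolet region.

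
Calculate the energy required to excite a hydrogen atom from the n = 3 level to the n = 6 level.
1.134 eV

The energy levels of a hydrogen-like atom are E_n = -13.6057 eV / n².

Energy at n = 3: E_3 = -13.6057 / 3² = -1.511744 eV
Energy at n = 6: E_6 = -13.6057 / 6² = -0.377936 eV

The excitation energy is the difference:
ΔE = E_6 - E_3
ΔE = -0.377936 - (-1.511744)
ΔE = 1.134 eV

Since this is positive, energy must be absorbed (photon absorption).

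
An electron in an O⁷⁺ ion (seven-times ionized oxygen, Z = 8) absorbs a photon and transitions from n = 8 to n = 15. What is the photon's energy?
9.735634 eV

The energy levels of a hydrogen-like atom are E_n = -13.6057 Z² eV / n².

Energy at n = 8: E_8 = -13.6057 × 8² / 8² = -13.605700000 eV
Energy at n = 15: E_15 = -13.6057 × 8² / 15² = -3.870065778 eV

The excitation energy is the difference:
ΔE = E_15 - E_8
ΔE = -3.870065778 - (-13.605700000)
ΔE = 9.735634 eV

Since this is positive, energy must be absorbed (photon absorption).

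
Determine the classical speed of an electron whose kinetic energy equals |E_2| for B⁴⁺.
5.46923e+06 m/s (or 1.82% of c)

The binding energy at n = 2 for B⁴⁺ is:
E_2 = -13.6057 × 5²/2² = -85.0356250 eV
|E_2| = 85.0356250 eV

Convert to Joules:
KE = 85.0356250 eV × (1.602177 × 10⁻¹⁹ J/eV) = 1.3624212e-17 J

Using KE = ½mv²:
v = √(2·KE/m_e)
v = √(2 × 1.3624212e-17 J / 9.10938 × 10⁻³¹ kg)
v = 5.46923e+06 m/s

This is approximately 1.82% the speed of light.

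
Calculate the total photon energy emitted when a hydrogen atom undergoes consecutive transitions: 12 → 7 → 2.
3.306941 eV

The energy levels of hydrogen are E_n = -13.6057 / n² eV.

First transition (12 → 7):
ΔE₁ = |E_7 - E_12|
ΔE₁ = |-0.277667346939 - (-0.094484027778)| = 0.183183319 eV

Second transition (7 → 2):
ΔE₂ = |E_2 - E_7|
ΔE₂ = |-3.401425000000 - (-0.277667346939)| = 3.123757653 eV

Total energy released:
E_total = ΔE₁ + ΔE₂ = 0.183183319 + 3.123757653 = 3.306941 eV

Note: This equals the direct transition 12 → 2: 3.306941 eV ✓
Energy is conserved regardless of the path taken.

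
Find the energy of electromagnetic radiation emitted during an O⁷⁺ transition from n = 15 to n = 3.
92.88158 eV

The energy levels are E_n = -13.6057 Z² eV / n².

Energy at n = 15: E_15 = -13.6057 × 8² / 15² = -3.87006578 eV
Energy at n = 3: E_3 = -13.6057 × 8² / 3² = -96.75164444 eV

For emission (electron falling to lower state), the photon energy is:
E_photon = E_15 - E_3 = |-3.87006578 - (-96.75164444)|
E_photon = 92.88158 eV

This energy is carried away by the emitted photon.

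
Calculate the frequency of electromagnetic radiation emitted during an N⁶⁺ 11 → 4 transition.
8.7429e+15 Hz

First, find the transition energy:
E_11 = -13.6057 × 7² / 11² = -5.509746 eV
E_4 = -13.6057 × 7² / 4² = -41.667456 eV
|ΔE| = |E_4 - E_11| = 36.157710 eV

Convert to Joules: E = 36.157710 eV × (1.602177 × 10⁻¹⁹ J/eV) = 5.793105e-18 J

Using E = hf:
f = E/h = 5.793105e-18 J / (6.62607 × 10⁻³⁴ J·s)
f = 8.7429e+15 Hz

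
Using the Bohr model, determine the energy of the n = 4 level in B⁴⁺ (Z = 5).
-21.259 eV

For hydrogen-like ions, the energy levels scale with Z²:
E_n = -13.6057 Z² / n² eV

For B⁴⁺ (Z = 5) at n = 4:
E_4 = -13.6057 × 5² / 4²
E_4 = -13.6057 × 25 / 16
E_4 = -340.1425 / 16
E_4 = -21.259 eV

The energy is 25 times more negative than hydrogen at the same n due to the stronger nuclear charge.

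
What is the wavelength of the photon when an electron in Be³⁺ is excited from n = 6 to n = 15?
244.0889 nm

First, find the transition energy using E_n = -13.6057 Z² / n² eV:
E_6 = -13.6057 × 4² / 6² = -6.04697778 eV
E_15 = -13.6057 × 4² / 15² = -0.96751644 eV

Photon energy: |ΔE| = |E_15 - E_6| = 5.07946134 eV

Convert to wavelength using E = hc/λ with hc = 1239.84 eV·nm:
λ = hc/E = 1239.84 eV·nm / 5.07946134 eV
λ = 244.0889 nm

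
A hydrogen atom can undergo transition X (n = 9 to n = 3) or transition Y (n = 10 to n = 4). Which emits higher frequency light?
9 → 3

Calculate the energy for each transition:

Transition 9 → 3:
ΔE₁ = |E_3 - E_9| = |-13.6057/3² - (-13.6057/9²)|
ΔE₁ = |-1.5117444444 - (-0.1679716049)| = 1.3437728 eV

Transition 10 → 4:
ΔE₂ = |E_4 - E_10| = |-13.6057/4² - (-13.6057/10²)|
ΔE₂ = |-0.8503562500 - (-0.1360570000)| = 0.7142993 eV

Since 1.3437728 eV > 0.7142993 eV, the transition 9 → 3 emits the more energetic photon.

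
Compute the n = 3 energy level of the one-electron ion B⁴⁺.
-37.79361 eV

For hydrogen-like ions, the energy levels scale with Z²:
E_n = -13.6057 Z² / n² eV

For B⁴⁺ (Z = 5) at n = 3:
E_3 = -13.6057 × 5² / 3²
E_3 = -13.6057 × 25 / 9
E_3 = -340.1425 / 9
E_3 = -37.79361 eV

The energy is 25 times more negative than hydrogen at the same n due to the stronger nuclear charge.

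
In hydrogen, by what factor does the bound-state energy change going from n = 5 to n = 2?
6.25000

Using E_n = -13.6057 Z² / n² eV with Z = 1:

E_2 = -13.6057 / 2² = -13.6057 / 4 = -3.40142500000 eV
E_5 = -13.6057 / 5² = -13.6057 / 25 = -0.54422800000 eV

The ratio is:
E_2/E_5 = (-3.40142500000) / (-0.54422800000)
E_2/E_5 = (-13.6057/4) / (-13.6057/25)
E_2/E_5 = 25/4
E_2/E_5 = 6.25000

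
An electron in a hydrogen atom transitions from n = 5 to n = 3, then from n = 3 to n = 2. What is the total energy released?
2.857197 eV

The energy levels of hydrogen are E_n = -13.6057 / n² eV.

First transition (5 → 3):
ΔE₁ = |E_3 - E_5|
ΔE₁ = |-1.511744444444 - (-0.544228000000)| = 0.967516444 eV

Second transition (3 → 2):
ΔE₂ = |E_2 - E_3|
ΔE₂ = |-3.401425000000 - (-1.511744444444)| = 1.889680556 eV

Total energy released:
E_total = ΔE₁ + ΔE₂ = 0.967516444 + 1.889680556 = 2.857197 eV

Note: This equals the direct transition 5 → 2: 2.857197 eV ✓
Energy is conserved regardless of the path taken.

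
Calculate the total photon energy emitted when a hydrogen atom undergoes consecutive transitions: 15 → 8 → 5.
0.48 eV

The energy levels of hydrogen are E_n = -13.6057 / n² eV.

First transition (15 → 8):
ΔE₁ = |E_8 - E_15|
ΔE₁ = |-0.21258906 - (-0.06046978)| = 0.15212 eV

Second transition (8 → 5):
ΔE₂ = |E_5 - E_8|
ΔE₂ = |-0.54422800 - (-0.21258906)| = 0.33164 eV

Total energy released:
E_total = ΔE₁ + ΔE₂ = 0.15212 + 0.33164 = 0.48 eV

Note: This equals the direct transition 15 → 5: 0.48 eV ✓
Energy is conserved regardless of the path taken.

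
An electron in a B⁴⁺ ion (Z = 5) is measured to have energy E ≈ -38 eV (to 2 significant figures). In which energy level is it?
n = 3

The exact energy levels follow E_n = -13.6057 Z² / n² eV with Z = 5.

The measured value (-38 eV) is reported to only 2 significant figures, so we must test candidate n values and see which one matches to that precision.

Candidate energies:
  n = 1:  E = -13.6057 × 5² / 1² = -340.14250 eV
  n = 2:  E = -13.6057 × 5² / 2² = -85.03563 eV
  n = 3:  E = -13.6057 × 5² / 3² = -37.79361 eV  ← matches
  n = 4:  E = -13.6057 × 5² / 4² = -21.25891 eV
  n = 5:  E = -13.6057 × 5² / 5² = -13.60570 eV

Checking against the measurement of -38 eV (2 sig figs), only n = 3 agrees:
E_3 = -37.79361 eV, which rounds to -38 eV ✓

Therefore n = 3.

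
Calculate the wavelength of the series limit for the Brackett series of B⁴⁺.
58.32097 nm

The series limit corresponds to the transition from n = ∞ to n = 4.
This is the highest energy (shortest wavelength) transition in the Brackett series.

E_∞ = 0 eV
E_4 = -13.6057 × 5² / 4² = -21.2589063 eV

Energy at series limit:
ΔE = E_∞ - E_4 = 0 - (-21.2589063) = 21.2589063 eV
λ = hc/E = 1239.84 eV·nm / 21.2589063 eV = 58.32097 nm

This energy equals the ionization energy from the n = 4 state of B⁴⁺.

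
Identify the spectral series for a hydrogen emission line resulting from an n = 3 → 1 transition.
Lyman series

The spectral series in hydrogen are named based on the final (lower) energy level:
- Lyman series: n_final = 1 (ultraviolet)
- Balmer series: n_final = 2 (visible/near-UV)
- Paschen series: n_final = 3 (infrared)
- Brackett series: n_final = 4 (infrared)
- Pfund series: n_final = 5 (far infrared)

Since this transition ends at n = 1, it belongs to the Lyman series.

For reference, this 3 → 1 line has photon energy
ΔE = 13.6057 eV × (1/1² - 1/3²) = 12.093956 eV,
corresponding to wavelength λ = hc/ΔE = 1239.84 eV·nm / 12.093956 eV = 102.517 nm in the ultraviolet region.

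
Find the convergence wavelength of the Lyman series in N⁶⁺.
1.8597 nm

The series limit corresponds to the transition from n = ∞ to n = 1.
This is the highest energy (shortest wavelength) transition in the Lyman series.

E_∞ = 0 eV
E_1 = -13.6057 × 7² / 1² = -666.679300 eV

Energy at series limit:
ΔE = E_∞ - E_1 = 0 - (-666.679300) = 666.679300 eV
λ = hc/E = 1239.84 eV·nm / 666.679300 eV = 1.8597 nm

This energy equals the ionization energy from the n = 1 state of N⁶⁺.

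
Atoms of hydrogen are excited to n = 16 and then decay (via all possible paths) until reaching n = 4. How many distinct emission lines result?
78

The electron can occupy levels n = 4, 5, ..., 16 during de-excitation — that is m = 16 - 4 + 1 = 13 distinct levels.

The number of distinct spectral lines equals the number of ways to choose 2 of these m levels (each pair gives one possible emission transition):

Number of lines = m(m-1)/2 = 13×12/2 = 78

These correspond to all possible transitions between the 13 levels:
16 → 15, 16 → 14, 16 → 13, 16 → 12, 16 → 11, 16 → 10, 16 → 9, 16 → 8...

Each transition produces a photon with a unique energy (and thus wavelength). This count does not depend on Z.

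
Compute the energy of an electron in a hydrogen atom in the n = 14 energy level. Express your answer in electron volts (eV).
-0.069417 eV

The energy levels of a hydrogen-like atom are given by:
E_n = -13.6057 eV / n²

For n = 14:
E_14 = -13.6057 eV / 14²
E_14 = -13.6057 eV / 196
E_14 = -0.069417 eV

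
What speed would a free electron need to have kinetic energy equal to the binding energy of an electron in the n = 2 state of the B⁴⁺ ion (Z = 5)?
5.4692e+06 m/s (or 1.8243% of c)

The binding energy at n = 2 for B⁴⁺ is:
E_2 = -13.6057 × 5²/2² = -85.035625 eV
|E_2| = 85.035625 eV

Convert to Joules:
KE = 85.035625 eV × (1.602177 × 10⁻¹⁹ J/eV) = 1.362421e-17 J

Using KE = ½mv²:
v = √(2·KE/m_e)
v = √(2 × 1.362421e-17 J / 9.10938 × 10⁻³¹ kg)
v = 5.4692e+06 m/s

This is approximately 1.8243% the speed of light.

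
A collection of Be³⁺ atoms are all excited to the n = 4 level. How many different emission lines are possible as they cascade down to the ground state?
6

The electron can occupy levels n = 1, 2, ..., 4 during de-excitation — that is m = 4 - 1 + 1 = 4 distinct levels.

The number of distinct spectral lines equals the number of ways to choose 2 of these m levels (each pair gives one possible emission transition):

Number of lines = m(m-1)/2 = 4×3/2 = 6

These correspond to all possible transitions between the 4 levels:
4 → 3, 4 → 2, 4 → 1, 3 → 2, 3 → 1, 2 → 1

Each transition produces a photon with a unique energy (and thus wavelength). This count does not depend on Z.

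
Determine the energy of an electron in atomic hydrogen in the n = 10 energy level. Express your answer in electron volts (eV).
-0.1361 eV

The energy levels of a hydrogen-like atom are given by:
E_n = -13.6057 eV / n²

For n = 10:
E_10 = -13.6057 eV / 10²
E_10 = -13.6057 eV / 100
E_10 = -0.1361 eV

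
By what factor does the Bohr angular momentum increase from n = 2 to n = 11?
5.50000

In the Bohr model, L_n = nℏ, so the ratio is purely the ratio of quantum numbers:

L_11/L_2 = 11ℏ / 2ℏ = 11/2 = 5.50000

The angular momentum scales linearly with n.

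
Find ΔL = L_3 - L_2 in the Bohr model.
1.05e-34 J·s (or 1ℏ)

In the Bohr model, L_n = nℏ where ℏ = 1.0546e-34 J·s.

L_3 = 3ℏ = 3.1638e-34 J·s
L_2 = 2ℏ = 2.1092e-34 J·s

ΔL = L_3 - L_2 = (3 - 2)ℏ = 1ℏ
ΔL = 1 × 1.0546e-34 J·s = 1.05e-34 J·s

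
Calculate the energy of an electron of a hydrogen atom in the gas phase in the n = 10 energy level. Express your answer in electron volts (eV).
-0.14 eV

The energy levels of a hydrogen-like atom are given by:
E_n = -13.6057 eV / n²

For n = 10:
E_10 = -13.6057 eV / 10²
E_10 = -13.6057 eV / 100
E_10 = -0.14 eV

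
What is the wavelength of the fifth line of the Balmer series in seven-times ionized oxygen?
6.2017 nm

The lines of a series are numbered from the longest wavelength (smallest ΔE) outward; the fifth line is the transition from n = n_f + 5 to n_f.
The Balmer series has all transitions ending at n_f = 2.

For O⁷⁺ (Z = 8), the fifth line (ε-line) is the jump from n = 7 to n = 2:
E_7 = -13.6057 × 8² / 7² = -17.770710 eV
E_2 = -13.6057 × 8² / 2² = -217.691200 eV
ΔE = E_7 - E_2 = 199.920490 eV

λ = hc/E = 1239.84 eV·nm / 199.920490 eV
λ = 6.2017 nm

This is the ε-line of the Balmer series in O⁷⁺.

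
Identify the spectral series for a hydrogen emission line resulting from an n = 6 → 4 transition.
Brackett series

The spectral series in hydrogen are named based on the final (lower) energy level:
- Lyman series: n_final = 1 (ultraviolet)
- Balmer series: n_final = 2 (visible/near-UV)
- Paschen series: n_final = 3 (infrared)
- Brackett series: n_final = 4 (infrared)
- Pfund series: n_final = 5 (far infrared)

Since this transition ends at n = 4, it belongs to the Brackett series.

For reference, this 6 → 4 line has photon energy
ΔE = 13.6057 eV × (1/4² - 1/6²) = 0.47242014 eV,
corresponding to wavelength λ = hc/ΔE = 1239.84 eV·nm / 0.47242014 eV = 2624.44 nm in the infrared region.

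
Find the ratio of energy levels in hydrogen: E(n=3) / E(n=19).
40.111

Using E_n = -13.6057 Z² / n² eV with Z = 1:

E_3 = -13.6057 / 3² = -13.6057 / 9 = -1.511744444 eV
E_19 = -13.6057 / 19² = -13.6057 / 361 = -0.037688920 eV

The ratio is:
E_3/E_19 = (-1.511744444) / (-0.037688920)
E_3/E_19 = (-13.6057/9) / (-13.6057/361)
E_3/E_19 = 361/9
E_3/E_19 = 40.111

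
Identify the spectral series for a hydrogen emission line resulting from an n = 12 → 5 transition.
Pfund series

The spectral series in hydrogen are named based on the final (lower) energy level:
- Lyman series: n_final = 1 (ultraviolet)
- Balmer series: n_final = 2 (visible/near-UV)
- Paschen series: n_final = 3 (infrared)
- Brackett series: n_final = 4 (infrared)
- Pfund series: n_final = 5 (far infrared)

Since this transition ends at n = 5, it belongs to the Pfund series.

For reference, this 12 → 5 line has photon energy
ΔE = 13.6057 eV × (1/5² - 1/12²) = 0.4497439722 eV,
corresponding to wavelength λ = hc/ΔE = 1239.84 eV·nm / 0.4497439722 eV = 2756.7685 nm in the far infrared region.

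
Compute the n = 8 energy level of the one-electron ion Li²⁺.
-1.913 eV

For hydrogen-like ions, the energy levels scale with Z²:
E_n = -13.6057 Z² / n² eV

For Li²⁺ (Z = 3) at n = 8:
E_8 = -13.6057 × 3² / 8²
E_8 = -13.6057 × 9 / 64
E_8 = -122.4513 / 64
E_8 = -1.913 eV

The energy is 9 times more negative than hydrogen at the same n due to the stronger nuclear charge.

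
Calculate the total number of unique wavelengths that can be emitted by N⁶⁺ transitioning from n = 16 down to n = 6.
55

The electron can occupy levels n = 6, 7, ..., 16 during de-excitation — that is m = 16 - 6 + 1 = 11 distinct levels.

The number of distinct spectral lines equals the number of ways to choose 2 of these m levels (each pair gives one possible emission transition):

Number of lines = m(m-1)/2 = 11×10/2 = 55

These correspond to all possible transitions between the 11 levels:
16 → 15, 16 → 14, 16 → 13, 16 → 12, 16 → 11, 16 → 10, 16 → 9, 16 → 8...

Each transition produces a photon with a unique energy (and thus wavelength). This count does not depend on Z.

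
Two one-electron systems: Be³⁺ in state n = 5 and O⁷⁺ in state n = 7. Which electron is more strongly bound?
O⁷⁺ at n = 7 (E = -17.77 eV)

Using E_n = -13.6057 Z² / n² eV:

Be³⁺ (Z = 4) at n = 5:
E = -13.6057 × 4² / 5² = -13.6057 × 16 / 25 = -8.70765 eV

O⁷⁺ (Z = 8) at n = 7:
E = -13.6057 × 8² / 7² = -13.6057 × 64 / 49 = -17.77071 eV

Since -17.77071 eV < -8.70765 eV,
O⁷⁺ at n = 7 is more tightly bound (requires more energy to ionize).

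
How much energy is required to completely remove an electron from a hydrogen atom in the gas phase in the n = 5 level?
0.544 eV

The ionization energy is the energy needed to remove the electron completely (n → ∞).

For hydrogen, E_n = -13.6057 eV / n².

At n = 5: E_5 = -13.6057 / 5² = -0.544228 eV
At n = ∞: E_∞ = 0 eV

Ionization energy = E_∞ - E_5 = 0 - (-0.544228) = 0.544228 eV
Ionization energy ≈ 0.544 eV

This is also called the binding energy of the electron in state n = 5.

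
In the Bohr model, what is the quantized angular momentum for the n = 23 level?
2.43e-33 J·s (or 23ℏ)

In the Bohr model, angular momentum is quantized:
L = nℏ

where ℏ = h/(2π) = 1.0546e-34 J·s

For n = 23:
L = 23 × 1.0546e-34 J·s
L = 2.43e-33 J·s

This can also be written as L = 23ℏ.
The angular momentum is an integer multiple of the reduced Planck constant.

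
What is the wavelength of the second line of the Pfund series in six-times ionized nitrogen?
94.92345 nm

The lines of a series are numbered from the longest wavelength (smallest ΔE) outward; the second line is the transition from n = n_f + 2 to n_f.
The Pfund series has all transitions ending at n_f = 5.

For N⁶⁺ (Z = 7), the second line (β-line) is the jump from n = 7 to n = 5:
E_7 = -13.6057 × 7² / 7² = -13.6057000 eV
E_5 = -13.6057 × 7² / 5² = -26.6671720 eV
ΔE = E_7 - E_5 = 13.0614720 eV

λ = hc/E = 1239.84 eV·nm / 13.0614720 eV
λ = 94.92345 nm

This is the β-line of the Pfund series in N⁶⁺.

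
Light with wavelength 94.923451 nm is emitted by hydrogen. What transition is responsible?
n = 5 → n = 1

First, find the photon energy from the wavelength (hc = 1239.84 eV·nm):
E = hc/λ = 1239.84 eV·nm / 94.923451 nm = 13.061472 eV

The energy levels of hydrogen satisfy E_n = -13.6057 / n² eV, so an emission n_i → n_f releases
ΔE = 13.6057 × (1/n_f² − 1/n_i²) eV.

Setting ΔE equal to the photon energy:
1/n_f² − 1/n_i² = 13.061472 / 13.6057 = 0.96000000

Since 1/n_i² must be positive, we need 1/n_f² > 0.96000000, i.e. n_f ≤ 1. For each allowed n_f, solve n_i = (1/n_f² − 0.96000000)^(−1/2) and check whether it is a whole number:
  n_f = 1: 1/n_i² = 1.00000000 − 0.96000000 = 0.04000000 → n_i = 5.000  → integer, n_i = 5 ✓

Only n_f = 1 gives an integer upper level, n_i = 5.

The transition is from n = 5 to n = 1 (emission).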